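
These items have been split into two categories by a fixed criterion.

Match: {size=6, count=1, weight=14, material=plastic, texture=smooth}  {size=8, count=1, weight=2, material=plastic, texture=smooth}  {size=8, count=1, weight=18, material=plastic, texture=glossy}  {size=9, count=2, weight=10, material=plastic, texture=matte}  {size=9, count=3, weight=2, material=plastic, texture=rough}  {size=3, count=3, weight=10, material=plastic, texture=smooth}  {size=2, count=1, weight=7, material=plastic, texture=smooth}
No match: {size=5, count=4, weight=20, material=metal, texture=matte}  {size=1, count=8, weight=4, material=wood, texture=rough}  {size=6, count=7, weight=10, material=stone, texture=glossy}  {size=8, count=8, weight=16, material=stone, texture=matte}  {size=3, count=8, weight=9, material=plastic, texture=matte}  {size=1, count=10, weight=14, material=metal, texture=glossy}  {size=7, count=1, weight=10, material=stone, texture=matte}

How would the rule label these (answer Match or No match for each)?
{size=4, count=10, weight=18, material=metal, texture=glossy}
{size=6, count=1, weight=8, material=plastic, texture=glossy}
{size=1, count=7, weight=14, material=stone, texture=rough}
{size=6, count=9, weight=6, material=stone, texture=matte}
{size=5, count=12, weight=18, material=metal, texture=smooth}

'Match' ⟺ material is plastic AND count ≤ 3.
{size=4, count=10, weight=18, material=metal, texture=glossy} → material is metal, count = 10 → No match. {size=6, count=1, weight=8, material=plastic, texture=glossy} → material is plastic, count = 1 → Match. {size=1, count=7, weight=14, material=stone, texture=rough} → material is stone, count = 7 → No match. {size=6, count=9, weight=6, material=stone, texture=matte} → material is stone, count = 9 → No match. {size=5, count=12, weight=18, material=metal, texture=smooth} → material is metal, count = 12 → No match.

No match, Match, No match, No match, No match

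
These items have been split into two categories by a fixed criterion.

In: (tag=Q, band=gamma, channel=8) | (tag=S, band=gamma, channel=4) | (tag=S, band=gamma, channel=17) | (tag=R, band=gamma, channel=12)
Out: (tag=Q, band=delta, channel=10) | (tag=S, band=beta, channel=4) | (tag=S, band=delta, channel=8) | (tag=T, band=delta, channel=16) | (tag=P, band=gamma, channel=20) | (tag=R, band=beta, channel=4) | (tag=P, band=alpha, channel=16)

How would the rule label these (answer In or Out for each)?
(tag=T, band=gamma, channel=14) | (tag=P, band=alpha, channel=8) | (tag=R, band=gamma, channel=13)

The rule appears to be: band is gamma AND channel ≤ 17.

In, Out, In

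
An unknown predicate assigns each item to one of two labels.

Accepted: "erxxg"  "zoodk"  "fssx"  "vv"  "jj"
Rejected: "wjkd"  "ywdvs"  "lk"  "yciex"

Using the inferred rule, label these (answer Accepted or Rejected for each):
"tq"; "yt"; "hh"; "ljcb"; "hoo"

Rejected, Rejected, Accepted, Rejected, Accepted

'Accepted' ⟺ has a double letter.
"tq": Rejected (no doubled letter). "yt": Rejected (no doubled letter). "hh": Accepted ('hh' doubled). "ljcb": Rejected (no doubled letter). "hoo": Accepted ('oo' doubled).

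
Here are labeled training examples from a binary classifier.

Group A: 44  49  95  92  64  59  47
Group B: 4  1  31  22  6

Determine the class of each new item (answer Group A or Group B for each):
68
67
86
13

Group A, Group A, Group A, Group B

The distinguishing property — at least 44 — holds for all the 'Group A' cases and none of the 'Group B' cases.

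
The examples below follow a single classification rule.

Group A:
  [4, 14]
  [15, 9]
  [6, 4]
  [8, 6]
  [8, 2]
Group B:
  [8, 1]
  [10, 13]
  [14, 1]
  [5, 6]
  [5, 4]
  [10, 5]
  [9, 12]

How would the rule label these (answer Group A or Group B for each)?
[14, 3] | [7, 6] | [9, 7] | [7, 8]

Rule: sum is even. This holds for each 'Group A' example and fails for each 'Group B' one.
[14, 3]: Group B (14+3 = 17). [7, 6]: Group B (7+6 = 13). [9, 7]: Group A (9+7 = 16). [7, 8]: Group B (7+8 = 15).

Group B, Group B, Group A, Group B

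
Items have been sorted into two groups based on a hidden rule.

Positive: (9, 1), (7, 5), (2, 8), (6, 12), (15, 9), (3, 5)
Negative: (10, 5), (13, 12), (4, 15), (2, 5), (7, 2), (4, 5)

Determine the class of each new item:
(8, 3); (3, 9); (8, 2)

The classifier is using: sum is even.
Negative: (8, 3), since 8+3 = 11. Positive: (3, 9), since 3+9 = 12. Positive: (8, 2), since 8+2 = 10.

Negative, Positive, Positive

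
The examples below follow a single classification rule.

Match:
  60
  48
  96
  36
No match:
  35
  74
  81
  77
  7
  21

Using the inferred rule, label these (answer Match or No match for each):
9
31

'Match' ⟺ multiple of 4.
9 — 9 = 4·2 + 1, hence No match. 31 — 31 = 4·7 + 3, hence No match.

No match, No match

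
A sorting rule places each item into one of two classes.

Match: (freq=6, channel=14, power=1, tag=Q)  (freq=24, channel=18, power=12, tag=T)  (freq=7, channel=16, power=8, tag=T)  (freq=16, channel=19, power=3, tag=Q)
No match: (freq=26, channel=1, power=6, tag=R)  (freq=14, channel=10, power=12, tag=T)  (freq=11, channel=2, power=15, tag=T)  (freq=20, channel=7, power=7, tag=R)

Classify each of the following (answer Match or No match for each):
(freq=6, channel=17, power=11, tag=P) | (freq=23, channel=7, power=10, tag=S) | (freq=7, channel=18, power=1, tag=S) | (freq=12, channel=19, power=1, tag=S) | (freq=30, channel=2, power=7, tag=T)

Match, No match, Match, Match, No match

One predicate separates the groups cleanly: channel ≥ 14.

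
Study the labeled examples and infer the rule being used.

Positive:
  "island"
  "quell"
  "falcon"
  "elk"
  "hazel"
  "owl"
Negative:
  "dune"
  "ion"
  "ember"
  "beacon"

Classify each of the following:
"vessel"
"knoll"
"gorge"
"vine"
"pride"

Positive, Positive, Negative, Negative, Negative

The distinguishing property — contains 'l' — holds for all the 'Positive' cases and none of the 'Negative' cases.
"vessel" — has 'l', hence Positive. "knoll" — has 'l', hence Positive. "gorge" — no 'l', hence Negative. "vine" — no 'l', hence Negative. "pride" — no 'l', hence Negative.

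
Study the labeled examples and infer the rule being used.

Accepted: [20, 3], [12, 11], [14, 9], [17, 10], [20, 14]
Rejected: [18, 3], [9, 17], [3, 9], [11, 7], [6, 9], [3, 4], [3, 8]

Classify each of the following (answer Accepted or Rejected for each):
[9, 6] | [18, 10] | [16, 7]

All 'Accepted' examples share one property — first > second AND sum ≥ 23 — and every 'Rejected' example lacks it.
[9, 6]: 9 > 6, 9+6 = 15 — does not pass, so Rejected. [18, 10]: 18 > 10, 18+10 = 28 — has this property, so Accepted. [16, 7]: 16 > 7, 16+7 = 23 — has this property, so Accepted.

Rejected, Accepted, Accepted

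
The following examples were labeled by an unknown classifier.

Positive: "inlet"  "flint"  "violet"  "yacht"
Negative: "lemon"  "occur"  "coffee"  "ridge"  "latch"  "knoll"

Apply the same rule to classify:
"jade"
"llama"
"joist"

'Positive' ⟺ ends with 't'.
"jade": Negative (ends with 'e').
"llama": Negative (ends with 'a').
"joist": Positive (ends with 't').

Negative, Negative, Positive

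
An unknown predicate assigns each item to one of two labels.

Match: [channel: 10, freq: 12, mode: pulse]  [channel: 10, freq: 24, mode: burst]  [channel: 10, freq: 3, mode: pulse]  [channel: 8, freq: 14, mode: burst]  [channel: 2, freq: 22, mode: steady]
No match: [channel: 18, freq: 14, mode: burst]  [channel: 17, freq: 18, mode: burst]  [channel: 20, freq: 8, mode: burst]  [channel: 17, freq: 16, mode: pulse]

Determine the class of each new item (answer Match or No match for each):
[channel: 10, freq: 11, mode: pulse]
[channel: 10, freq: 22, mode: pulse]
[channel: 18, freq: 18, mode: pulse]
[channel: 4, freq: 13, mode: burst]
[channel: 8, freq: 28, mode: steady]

Match, Match, No match, Match, Match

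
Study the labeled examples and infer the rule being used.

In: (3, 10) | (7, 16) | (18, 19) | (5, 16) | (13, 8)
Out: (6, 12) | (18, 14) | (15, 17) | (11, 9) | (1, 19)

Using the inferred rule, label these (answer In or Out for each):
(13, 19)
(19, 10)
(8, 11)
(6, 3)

Out, In, In, In

All 'In' examples share one property — sum is odd — and every 'Out' example lacks it.
(13, 19) — 13+19 = 32, hence Out.
(19, 10) — 19+10 = 29, hence In.
(8, 11) — 8+11 = 19, hence In.
(6, 3) — 6+3 = 9, hence In.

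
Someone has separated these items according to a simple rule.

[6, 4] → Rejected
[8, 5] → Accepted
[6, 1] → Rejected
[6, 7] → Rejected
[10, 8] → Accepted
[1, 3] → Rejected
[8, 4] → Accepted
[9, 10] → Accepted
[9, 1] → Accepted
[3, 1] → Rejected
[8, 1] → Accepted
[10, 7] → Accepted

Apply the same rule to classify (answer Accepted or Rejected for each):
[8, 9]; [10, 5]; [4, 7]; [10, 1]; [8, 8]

Accepted, Accepted, Rejected, Accepted, Accepted

All 'Accepted' examples share one property — first ≥ 7 — and every 'Rejected' example lacks it.
Accepted: [8, 9], since first 8.
Accepted: [10, 5], since first 10.
Rejected: [4, 7], since first 4.
Accepted: [10, 1], since first 10.
Accepted: [8, 8], since first 8.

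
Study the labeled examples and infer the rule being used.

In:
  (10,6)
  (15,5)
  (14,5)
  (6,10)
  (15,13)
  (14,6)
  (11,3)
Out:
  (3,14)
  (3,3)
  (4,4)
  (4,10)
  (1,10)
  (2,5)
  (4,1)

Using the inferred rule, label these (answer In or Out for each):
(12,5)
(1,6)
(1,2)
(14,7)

The common property of the 'In' items is: first ≥ 5. No 'Out' item has it.
(12,5) → first 12 → In. (1,6) → first 1 → Out. (1,2) → first 1 → Out. (14,7) → first 14 → In.

In, Out, Out, In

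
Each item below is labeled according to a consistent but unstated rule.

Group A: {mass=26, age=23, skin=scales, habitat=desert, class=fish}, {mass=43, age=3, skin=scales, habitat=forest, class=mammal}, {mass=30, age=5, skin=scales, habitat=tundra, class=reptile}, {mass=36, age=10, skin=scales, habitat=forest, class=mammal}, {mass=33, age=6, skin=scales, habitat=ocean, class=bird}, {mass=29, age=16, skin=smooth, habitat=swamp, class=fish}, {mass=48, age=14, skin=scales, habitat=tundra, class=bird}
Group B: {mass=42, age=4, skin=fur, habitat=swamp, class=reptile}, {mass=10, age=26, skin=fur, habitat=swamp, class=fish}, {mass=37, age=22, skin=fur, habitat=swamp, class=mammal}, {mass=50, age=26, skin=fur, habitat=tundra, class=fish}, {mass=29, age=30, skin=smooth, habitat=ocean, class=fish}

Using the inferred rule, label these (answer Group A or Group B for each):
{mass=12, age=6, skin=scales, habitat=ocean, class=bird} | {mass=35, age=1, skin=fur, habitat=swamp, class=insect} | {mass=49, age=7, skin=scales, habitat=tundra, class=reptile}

The distinguishing property — skin is scales OR age = 16 — holds for all the 'Group A' cases and none of the 'Group B' cases.

Group A, Group B, Group A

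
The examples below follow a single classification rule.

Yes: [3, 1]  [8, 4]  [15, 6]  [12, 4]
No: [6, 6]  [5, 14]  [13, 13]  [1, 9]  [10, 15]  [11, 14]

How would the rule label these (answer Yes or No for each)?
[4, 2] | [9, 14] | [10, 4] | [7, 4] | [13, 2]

The common property of the 'Yes' items is: first > second. No 'No' item has it.
[4, 2]: 4 > 2, satisfies this → Yes. [9, 14]: 9 < 14, fails this test → No. [10, 4]: 10 > 4, satisfies this → Yes. [7, 4]: 7 > 4, satisfies this → Yes. [13, 2]: 13 > 2, satisfies this → Yes.

Yes, No, Yes, Yes, Yes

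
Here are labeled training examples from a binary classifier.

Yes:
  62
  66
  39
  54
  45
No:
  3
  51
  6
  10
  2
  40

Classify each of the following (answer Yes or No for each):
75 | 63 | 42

Yes, Yes, No

The simplest hypothesis consistent with all the labels is: digit sum ≥ 7.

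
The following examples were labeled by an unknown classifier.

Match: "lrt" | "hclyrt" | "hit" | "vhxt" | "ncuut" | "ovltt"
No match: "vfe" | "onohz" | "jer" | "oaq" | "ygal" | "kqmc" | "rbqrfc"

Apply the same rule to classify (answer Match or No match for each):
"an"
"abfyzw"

The common property of the 'Match' items is: contains 't'. No 'No match' item has it.
"an": no 't', does not pass → No match. "abfyzw": no 't', does not pass → No match.

No match, No match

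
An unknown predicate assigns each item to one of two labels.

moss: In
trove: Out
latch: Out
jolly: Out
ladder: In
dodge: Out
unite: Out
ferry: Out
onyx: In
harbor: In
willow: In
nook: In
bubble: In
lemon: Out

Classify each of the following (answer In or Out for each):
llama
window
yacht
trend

A rule that fits every label: even length — true of each 'In' example, false of each 'Out' one.
llama — length 5, hence Out. window — length 6, hence In. yacht — length 5, hence Out. trend — length 5, hence Out.

Out, In, Out, Out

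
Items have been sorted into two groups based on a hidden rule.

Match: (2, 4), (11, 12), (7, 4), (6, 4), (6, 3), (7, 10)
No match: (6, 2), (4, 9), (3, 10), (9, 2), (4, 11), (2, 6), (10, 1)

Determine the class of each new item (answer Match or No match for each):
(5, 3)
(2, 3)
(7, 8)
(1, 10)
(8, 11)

Match, Match, Match, No match, Match

Every 'Match' example satisfies: |first − second| ≤ 3. None of the 'No match' examples do.
(5, 3) → |5−3| = 2 → Match. (2, 3) → |2−3| = 1 → Match. (7, 8) → |7−8| = 1 → Match. (1, 10) → |1−10| = 9 → No match. (8, 11) → |8−11| = 3 → Match.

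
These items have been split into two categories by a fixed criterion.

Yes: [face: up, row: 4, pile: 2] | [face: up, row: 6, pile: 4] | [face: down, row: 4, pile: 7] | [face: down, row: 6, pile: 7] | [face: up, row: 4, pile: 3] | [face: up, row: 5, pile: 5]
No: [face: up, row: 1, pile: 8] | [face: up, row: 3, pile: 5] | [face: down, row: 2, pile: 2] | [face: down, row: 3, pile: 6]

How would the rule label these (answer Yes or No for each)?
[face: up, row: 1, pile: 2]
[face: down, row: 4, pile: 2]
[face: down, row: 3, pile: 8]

No, Yes, No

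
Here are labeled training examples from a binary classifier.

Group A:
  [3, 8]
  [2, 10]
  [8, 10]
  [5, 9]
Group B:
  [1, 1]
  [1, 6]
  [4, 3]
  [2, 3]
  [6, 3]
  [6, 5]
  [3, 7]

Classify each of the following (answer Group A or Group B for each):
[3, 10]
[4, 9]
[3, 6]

Group A, Group A, Group B

The common property of the 'Group A' items is: second ≥ 8. No 'Group B' item has it.
Group A: [3, 10], since second 10. Group A: [4, 9], since second 9. Group B: [3, 6], since second 6.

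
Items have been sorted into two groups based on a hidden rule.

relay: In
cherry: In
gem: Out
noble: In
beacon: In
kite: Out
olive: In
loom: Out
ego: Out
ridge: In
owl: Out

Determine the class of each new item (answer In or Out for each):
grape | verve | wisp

A rule that fits every label: length ≥ 5 — true of each 'In' example, false of each 'Out' one.
grape: length 5, passes → In. verve: length 5, passes → In. wisp: length 4, does not fit → Out.

In, In, Out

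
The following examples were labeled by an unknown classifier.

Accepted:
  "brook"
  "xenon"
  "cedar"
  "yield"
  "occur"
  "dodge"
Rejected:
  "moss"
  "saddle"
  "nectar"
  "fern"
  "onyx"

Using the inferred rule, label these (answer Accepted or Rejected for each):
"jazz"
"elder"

Rejected, Accepted

The pattern is that an item is 'Accepted' exactly when: odd length.
Rejected: "jazz", since length 4. Accepted: "elder", since length 5.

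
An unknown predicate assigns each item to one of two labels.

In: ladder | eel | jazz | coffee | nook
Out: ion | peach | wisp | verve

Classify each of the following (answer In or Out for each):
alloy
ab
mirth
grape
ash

In, Out, Out, Out, Out

The common property of the 'In' items is: has a double letter. No 'Out' item has it.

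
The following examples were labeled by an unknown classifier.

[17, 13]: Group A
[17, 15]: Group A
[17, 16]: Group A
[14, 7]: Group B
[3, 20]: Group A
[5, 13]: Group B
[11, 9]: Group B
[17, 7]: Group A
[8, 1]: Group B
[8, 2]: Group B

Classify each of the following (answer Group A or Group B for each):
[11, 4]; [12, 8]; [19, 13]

Group B, Group B, Group A

The simplest hypothesis consistent with all the labels is: sum ≥ 23.
[11, 4]: Group B (11+4 = 15).
[12, 8]: Group B (12+8 = 20).
[19, 13]: Group A (19+13 = 32).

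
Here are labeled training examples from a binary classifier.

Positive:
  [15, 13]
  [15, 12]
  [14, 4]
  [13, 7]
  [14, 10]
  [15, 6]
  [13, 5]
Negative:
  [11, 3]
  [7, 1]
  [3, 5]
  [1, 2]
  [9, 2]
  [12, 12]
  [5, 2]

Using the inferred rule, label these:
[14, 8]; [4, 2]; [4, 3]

All 'Positive' examples share one property — first ≥ 13 — and every 'Negative' example lacks it.

Positive, Negative, Negative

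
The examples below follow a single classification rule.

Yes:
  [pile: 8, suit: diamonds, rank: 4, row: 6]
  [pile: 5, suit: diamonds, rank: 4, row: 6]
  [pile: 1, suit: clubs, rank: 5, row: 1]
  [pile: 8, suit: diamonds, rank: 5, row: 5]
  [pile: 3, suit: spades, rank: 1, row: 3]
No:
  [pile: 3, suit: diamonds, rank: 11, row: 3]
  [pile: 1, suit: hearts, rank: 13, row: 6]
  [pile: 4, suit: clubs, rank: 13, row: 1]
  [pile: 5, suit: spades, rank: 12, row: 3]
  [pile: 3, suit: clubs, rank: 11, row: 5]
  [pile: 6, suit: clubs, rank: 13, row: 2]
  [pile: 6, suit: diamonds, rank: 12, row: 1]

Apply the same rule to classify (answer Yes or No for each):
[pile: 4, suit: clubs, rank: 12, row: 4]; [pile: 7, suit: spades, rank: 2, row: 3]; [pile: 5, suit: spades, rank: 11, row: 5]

The distinguishing property — rank ≤ 5 — holds for all the 'Yes' cases and none of the 'No' cases.
[pile: 4, suit: clubs, rank: 12, row: 4]: rank = 12, fails the rule → No.
[pile: 7, suit: spades, rank: 2, row: 3]: rank = 2, passes → Yes.
[pile: 5, suit: spades, rank: 11, row: 5]: rank = 11, fails the rule → No.

No, Yes, No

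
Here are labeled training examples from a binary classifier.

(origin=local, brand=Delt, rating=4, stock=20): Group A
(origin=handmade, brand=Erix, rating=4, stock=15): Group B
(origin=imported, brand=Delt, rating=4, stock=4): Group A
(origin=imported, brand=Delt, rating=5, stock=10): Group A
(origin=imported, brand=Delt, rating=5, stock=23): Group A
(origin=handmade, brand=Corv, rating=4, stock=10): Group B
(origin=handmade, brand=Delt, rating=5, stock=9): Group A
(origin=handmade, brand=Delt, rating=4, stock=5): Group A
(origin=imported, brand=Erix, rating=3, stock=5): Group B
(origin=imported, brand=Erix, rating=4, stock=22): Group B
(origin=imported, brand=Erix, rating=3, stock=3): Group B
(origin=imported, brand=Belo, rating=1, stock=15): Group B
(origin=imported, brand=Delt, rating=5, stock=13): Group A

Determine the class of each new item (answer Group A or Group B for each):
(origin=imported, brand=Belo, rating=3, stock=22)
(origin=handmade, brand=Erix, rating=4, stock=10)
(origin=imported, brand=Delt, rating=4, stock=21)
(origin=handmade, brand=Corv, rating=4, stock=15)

Group B, Group B, Group A, Group B

A rule that fits every label: brand is Delt — true of each 'Group A' example, false of each 'Group B' one.
(origin=imported, brand=Belo, rating=3, stock=22): brand is Belo, does not pass → Group B.
(origin=handmade, brand=Erix, rating=4, stock=10): brand is Erix, does not pass → Group B.
(origin=imported, brand=Delt, rating=4, stock=21): brand is Delt, meets the rule → Group A.
(origin=handmade, brand=Corv, rating=4, stock=15): brand is Corv, does not pass → Group B.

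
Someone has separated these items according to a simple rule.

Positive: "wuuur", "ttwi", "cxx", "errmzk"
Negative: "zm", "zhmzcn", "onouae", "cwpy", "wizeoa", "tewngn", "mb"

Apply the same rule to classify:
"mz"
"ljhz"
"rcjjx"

The pattern is that an item is 'Positive' exactly when: has a double letter.
"mz": Negative (no doubled letter). "ljhz": Negative (no doubled letter). "rcjjx": Positive ('jj' doubled).

Negative, Negative, Positive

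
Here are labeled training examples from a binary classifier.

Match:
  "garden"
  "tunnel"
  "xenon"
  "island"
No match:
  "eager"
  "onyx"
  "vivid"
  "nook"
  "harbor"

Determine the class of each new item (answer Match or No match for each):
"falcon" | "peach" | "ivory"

Match, No match, No match

The pattern is that an item is 'Match' exactly when: length ≥ 5 AND contains 'n'.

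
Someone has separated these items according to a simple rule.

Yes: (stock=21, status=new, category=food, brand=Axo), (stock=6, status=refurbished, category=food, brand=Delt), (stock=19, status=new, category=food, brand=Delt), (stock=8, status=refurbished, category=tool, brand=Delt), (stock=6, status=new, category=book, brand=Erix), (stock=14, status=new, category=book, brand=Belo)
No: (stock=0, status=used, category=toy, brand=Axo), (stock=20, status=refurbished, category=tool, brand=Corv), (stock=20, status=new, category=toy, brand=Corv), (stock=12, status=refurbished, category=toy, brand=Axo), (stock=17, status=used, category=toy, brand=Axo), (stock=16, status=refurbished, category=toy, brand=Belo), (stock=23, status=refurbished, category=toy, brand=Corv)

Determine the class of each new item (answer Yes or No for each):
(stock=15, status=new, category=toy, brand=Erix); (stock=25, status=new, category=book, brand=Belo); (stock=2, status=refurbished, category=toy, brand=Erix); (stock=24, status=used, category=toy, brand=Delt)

No, Yes, No, No

'Yes' ⟺ category is not toy AND stock ≠ 20.
(stock=15, status=new, category=toy, brand=Erix): category is toy, stock = 15, fails the rule → No.
(stock=25, status=new, category=book, brand=Belo): category is book, stock = 25, passes → Yes.
(stock=2, status=refurbished, category=toy, brand=Erix): category is toy, stock = 2, fails the rule → No.
(stock=24, status=used, category=toy, brand=Delt): category is toy, stock = 24, fails the rule → No.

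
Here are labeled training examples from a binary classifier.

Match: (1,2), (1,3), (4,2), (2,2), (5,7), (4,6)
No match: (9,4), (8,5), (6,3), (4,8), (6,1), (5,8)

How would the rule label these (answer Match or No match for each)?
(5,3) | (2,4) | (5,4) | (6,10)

Match, Match, Match, No match

'Match' ⟺ |first − second| ≤ 2.
(5,3): |5−3| = 2 — checks out, so Match. (2,4): |2−4| = 2 — checks out, so Match. (5,4): |5−4| = 1 — checks out, so Match. (6,10): |6−10| = 4 — does not fit, so No match.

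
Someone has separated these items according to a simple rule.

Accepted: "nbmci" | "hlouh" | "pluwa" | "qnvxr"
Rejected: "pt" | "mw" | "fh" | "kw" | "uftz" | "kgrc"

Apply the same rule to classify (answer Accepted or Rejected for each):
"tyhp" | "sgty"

Rejected, Rejected

The classifier is using: odd length.
"tyhp": length 4 — doesn't qualify, so Rejected. "sgty": length 4 — doesn't qualify, so Rejected.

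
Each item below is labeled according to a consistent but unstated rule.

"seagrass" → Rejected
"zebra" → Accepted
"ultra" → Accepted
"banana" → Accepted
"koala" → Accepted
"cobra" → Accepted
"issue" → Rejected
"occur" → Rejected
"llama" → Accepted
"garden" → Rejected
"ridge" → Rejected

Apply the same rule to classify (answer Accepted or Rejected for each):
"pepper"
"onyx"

Rejected, Rejected

The rule appears to be: ends with 'a'.
"pepper" — ends with 'r', hence Rejected.
"onyx" — ends with 'x', hence Rejected.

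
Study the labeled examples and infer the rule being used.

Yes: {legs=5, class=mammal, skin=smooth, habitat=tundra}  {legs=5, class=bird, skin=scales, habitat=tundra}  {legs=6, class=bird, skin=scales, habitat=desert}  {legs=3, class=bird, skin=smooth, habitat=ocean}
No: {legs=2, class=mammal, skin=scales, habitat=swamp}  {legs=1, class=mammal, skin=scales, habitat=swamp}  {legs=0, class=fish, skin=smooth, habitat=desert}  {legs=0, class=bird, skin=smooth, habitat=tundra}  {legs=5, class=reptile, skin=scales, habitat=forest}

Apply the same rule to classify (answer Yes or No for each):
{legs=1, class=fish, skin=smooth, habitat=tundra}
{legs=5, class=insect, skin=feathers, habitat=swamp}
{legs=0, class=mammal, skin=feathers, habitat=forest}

No, Yes, No

All 'Yes' examples share one property — class is not reptile AND legs ≥ 3 — and every 'No' example lacks it.
{legs=1, class=fish, skin=smooth, habitat=tundra}: class is fish, legs = 1, does not satisfy this → No. {legs=5, class=insect, skin=feathers, habitat=swamp}: class is insect, legs = 5, meets the rule → Yes. {legs=0, class=mammal, skin=feathers, habitat=forest}: class is mammal, legs = 0, does not satisfy this → No.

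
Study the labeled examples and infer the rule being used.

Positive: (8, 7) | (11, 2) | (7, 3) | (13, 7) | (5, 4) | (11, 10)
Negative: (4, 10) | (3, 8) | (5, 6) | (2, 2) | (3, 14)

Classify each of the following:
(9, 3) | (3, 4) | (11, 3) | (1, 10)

Positive, Negative, Positive, Negative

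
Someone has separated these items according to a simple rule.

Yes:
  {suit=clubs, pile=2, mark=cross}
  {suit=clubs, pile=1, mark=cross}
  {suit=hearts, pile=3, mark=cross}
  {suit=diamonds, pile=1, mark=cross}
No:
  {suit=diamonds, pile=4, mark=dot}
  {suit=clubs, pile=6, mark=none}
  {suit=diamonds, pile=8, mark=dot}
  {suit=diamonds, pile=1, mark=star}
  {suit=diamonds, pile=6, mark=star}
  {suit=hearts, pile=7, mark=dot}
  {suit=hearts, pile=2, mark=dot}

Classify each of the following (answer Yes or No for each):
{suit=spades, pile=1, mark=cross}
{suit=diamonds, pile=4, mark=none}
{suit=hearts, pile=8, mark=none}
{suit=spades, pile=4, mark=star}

Yes, No, No, No

The classifier is using: mark is cross.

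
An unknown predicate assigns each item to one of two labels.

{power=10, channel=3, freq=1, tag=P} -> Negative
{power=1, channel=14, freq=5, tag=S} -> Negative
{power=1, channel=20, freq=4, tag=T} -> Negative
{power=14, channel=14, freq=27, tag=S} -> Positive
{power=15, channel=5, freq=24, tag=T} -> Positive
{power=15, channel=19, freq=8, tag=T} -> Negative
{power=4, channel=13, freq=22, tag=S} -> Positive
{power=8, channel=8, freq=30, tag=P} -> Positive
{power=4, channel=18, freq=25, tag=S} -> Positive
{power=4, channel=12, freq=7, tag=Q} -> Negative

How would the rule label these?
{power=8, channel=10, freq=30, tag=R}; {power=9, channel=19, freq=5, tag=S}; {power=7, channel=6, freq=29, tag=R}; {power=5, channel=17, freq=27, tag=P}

Positive, Negative, Positive, Positive

The classifier is using: freq ≥ 22.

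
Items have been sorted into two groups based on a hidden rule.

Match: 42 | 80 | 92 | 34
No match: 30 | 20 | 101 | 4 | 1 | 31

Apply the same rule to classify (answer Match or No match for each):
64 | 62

Match, Match

The distinguishing property — digit sum ≥ 5 — holds for all the 'Match' cases and none of the 'No match' cases.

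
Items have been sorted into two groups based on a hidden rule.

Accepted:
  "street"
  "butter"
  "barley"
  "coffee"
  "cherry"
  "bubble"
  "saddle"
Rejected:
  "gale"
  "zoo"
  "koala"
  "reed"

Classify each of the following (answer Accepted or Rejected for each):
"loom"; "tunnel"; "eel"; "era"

The pattern is that an item is 'Accepted' exactly when: length 6.
"loom" → length 4 → Rejected.
"tunnel" → length 6 → Accepted.
"eel" → length 3 → Rejected.
"era" → length 3 → Rejected.

Rejected, Accepted, Rejected, Rejected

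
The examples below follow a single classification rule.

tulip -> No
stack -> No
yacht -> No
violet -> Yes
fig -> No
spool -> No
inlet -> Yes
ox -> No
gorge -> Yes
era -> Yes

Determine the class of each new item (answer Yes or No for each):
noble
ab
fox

The simplest hypothesis consistent with all the labels is: contains 'e'.
noble: Yes (has 'e').
ab: No (no 'e').
fox: No (no 'e').

Yes, No, No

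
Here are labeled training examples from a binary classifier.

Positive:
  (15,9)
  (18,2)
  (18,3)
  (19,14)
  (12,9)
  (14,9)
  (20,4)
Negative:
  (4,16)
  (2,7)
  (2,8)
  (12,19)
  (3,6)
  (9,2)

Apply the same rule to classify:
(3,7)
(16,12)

Negative, Positive

One predicate separates the groups cleanly: first > second AND sum ≥ 20.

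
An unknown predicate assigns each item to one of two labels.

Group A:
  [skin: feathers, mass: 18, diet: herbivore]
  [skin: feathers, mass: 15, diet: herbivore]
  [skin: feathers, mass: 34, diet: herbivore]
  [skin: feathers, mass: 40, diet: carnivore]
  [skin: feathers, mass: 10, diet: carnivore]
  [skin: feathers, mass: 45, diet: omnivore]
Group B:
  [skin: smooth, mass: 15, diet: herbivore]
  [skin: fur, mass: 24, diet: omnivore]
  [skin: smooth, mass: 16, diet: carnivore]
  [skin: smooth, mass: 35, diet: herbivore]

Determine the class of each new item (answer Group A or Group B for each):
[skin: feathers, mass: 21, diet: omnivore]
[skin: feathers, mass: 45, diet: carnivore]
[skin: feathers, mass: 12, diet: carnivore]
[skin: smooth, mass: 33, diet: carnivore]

Group A, Group A, Group A, Group B

The classifier is using: skin is feathers.
[skin: feathers, mass: 21, diet: omnivore] → skin is feathers → Group A. [skin: feathers, mass: 45, diet: carnivore] → skin is feathers → Group A. [skin: feathers, mass: 12, diet: carnivore] → skin is feathers → Group A. [skin: smooth, mass: 33, diet: carnivore] → skin is smooth → Group B.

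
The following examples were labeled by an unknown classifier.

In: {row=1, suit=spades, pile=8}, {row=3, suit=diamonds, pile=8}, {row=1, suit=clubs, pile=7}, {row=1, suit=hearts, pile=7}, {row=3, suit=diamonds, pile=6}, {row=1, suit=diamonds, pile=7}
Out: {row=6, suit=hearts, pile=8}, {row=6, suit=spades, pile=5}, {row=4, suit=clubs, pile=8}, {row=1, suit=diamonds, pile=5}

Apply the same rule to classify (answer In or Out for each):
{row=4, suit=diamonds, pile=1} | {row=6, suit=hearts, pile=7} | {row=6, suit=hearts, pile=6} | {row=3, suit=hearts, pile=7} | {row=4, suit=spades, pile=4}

Out, Out, Out, In, Out

A rule that fits every label: row ≤ 3 AND pile ≥ 6 — true of each 'In' example, false of each 'Out' one.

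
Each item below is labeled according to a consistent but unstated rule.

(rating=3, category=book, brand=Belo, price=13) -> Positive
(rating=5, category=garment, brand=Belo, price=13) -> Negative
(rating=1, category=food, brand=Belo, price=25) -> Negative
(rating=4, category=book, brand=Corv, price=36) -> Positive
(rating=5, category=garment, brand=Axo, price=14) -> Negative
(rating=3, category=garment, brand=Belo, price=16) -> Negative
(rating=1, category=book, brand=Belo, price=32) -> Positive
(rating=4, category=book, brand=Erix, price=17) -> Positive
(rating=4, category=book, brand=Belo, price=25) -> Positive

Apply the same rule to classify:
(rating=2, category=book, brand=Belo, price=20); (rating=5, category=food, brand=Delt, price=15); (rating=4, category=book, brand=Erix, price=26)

Positive, Negative, Positive

Looking at the examples, the only property every 'Positive' case has and every 'Negative' case lacks is: category is book.
(rating=2, category=book, brand=Belo, price=20): category is book — matches, so Positive. (rating=5, category=food, brand=Delt, price=15): category is food — does not fit, so Negative. (rating=4, category=book, brand=Erix, price=26): category is book — matches, so Positive.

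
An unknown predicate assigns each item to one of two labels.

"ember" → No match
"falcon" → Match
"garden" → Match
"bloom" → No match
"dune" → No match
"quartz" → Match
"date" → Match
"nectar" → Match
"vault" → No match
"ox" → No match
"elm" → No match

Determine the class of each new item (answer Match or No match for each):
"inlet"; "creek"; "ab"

No match, No match, Match

The rule appears to be: even length AND contains 'a'.
"inlet": length 5, no 'a' — doesn't qualify, so No match. "creek": length 5, no 'a' — doesn't qualify, so No match. "ab": length 2, has 'a' — satisfies this, so Match.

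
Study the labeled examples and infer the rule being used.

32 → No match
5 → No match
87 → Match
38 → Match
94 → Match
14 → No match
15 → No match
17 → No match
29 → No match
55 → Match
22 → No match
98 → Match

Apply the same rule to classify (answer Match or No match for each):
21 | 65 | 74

No match, Match, Match

One predicate separates the groups cleanly: at least 38.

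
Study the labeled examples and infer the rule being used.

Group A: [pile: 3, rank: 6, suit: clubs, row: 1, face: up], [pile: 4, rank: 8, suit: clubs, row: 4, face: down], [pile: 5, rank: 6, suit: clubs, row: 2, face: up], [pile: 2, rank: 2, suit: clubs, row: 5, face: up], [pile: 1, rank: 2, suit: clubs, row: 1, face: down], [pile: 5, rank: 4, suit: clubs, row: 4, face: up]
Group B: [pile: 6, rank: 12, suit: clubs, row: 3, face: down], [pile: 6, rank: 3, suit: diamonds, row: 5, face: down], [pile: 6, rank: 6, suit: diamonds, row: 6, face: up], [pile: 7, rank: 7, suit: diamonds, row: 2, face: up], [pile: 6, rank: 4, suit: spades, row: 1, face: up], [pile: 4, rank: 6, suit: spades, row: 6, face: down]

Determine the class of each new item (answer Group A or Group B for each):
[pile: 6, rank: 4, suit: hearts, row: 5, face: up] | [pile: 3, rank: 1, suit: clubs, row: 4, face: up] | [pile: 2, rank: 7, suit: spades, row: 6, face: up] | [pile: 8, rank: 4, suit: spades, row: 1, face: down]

Group B, Group A, Group B, Group B

One predicate separates the groups cleanly: suit is clubs AND pile ≤ 5.
[pile: 6, rank: 4, suit: hearts, row: 5, face: up]: Group B (suit is hearts, pile = 6). [pile: 3, rank: 1, suit: clubs, row: 4, face: up]: Group A (suit is clubs, pile = 3). [pile: 2, rank: 7, suit: spades, row: 6, face: up]: Group B (suit is spades, pile = 2). [pile: 8, rank: 4, suit: spades, row: 1, face: down]: Group B (suit is spades, pile = 8).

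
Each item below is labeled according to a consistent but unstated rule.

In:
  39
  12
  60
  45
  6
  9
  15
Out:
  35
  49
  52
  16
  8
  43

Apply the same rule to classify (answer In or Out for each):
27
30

The pattern is that an item is 'In' exactly when: multiple of 3.
In: 27, since 27 = 3·9.
In: 30, since 30 = 3·10.

In, In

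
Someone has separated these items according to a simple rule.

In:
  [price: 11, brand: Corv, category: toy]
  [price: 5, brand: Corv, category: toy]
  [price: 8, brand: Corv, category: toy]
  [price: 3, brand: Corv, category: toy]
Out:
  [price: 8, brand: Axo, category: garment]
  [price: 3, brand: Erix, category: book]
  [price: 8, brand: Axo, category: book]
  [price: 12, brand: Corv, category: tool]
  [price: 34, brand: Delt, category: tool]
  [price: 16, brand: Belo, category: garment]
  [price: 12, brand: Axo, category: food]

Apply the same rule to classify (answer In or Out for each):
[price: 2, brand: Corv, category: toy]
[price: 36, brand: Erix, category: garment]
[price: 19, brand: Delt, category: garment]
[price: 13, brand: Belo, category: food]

In, Out, Out, Out

The rule appears to be: category is toy.
[price: 2, brand: Corv, category: toy] — category is toy, hence In. [price: 36, brand: Erix, category: garment] — category is garment, hence Out. [price: 19, brand: Delt, category: garment] — category is garment, hence Out. [price: 13, brand: Belo, category: food] — category is food, hence Out.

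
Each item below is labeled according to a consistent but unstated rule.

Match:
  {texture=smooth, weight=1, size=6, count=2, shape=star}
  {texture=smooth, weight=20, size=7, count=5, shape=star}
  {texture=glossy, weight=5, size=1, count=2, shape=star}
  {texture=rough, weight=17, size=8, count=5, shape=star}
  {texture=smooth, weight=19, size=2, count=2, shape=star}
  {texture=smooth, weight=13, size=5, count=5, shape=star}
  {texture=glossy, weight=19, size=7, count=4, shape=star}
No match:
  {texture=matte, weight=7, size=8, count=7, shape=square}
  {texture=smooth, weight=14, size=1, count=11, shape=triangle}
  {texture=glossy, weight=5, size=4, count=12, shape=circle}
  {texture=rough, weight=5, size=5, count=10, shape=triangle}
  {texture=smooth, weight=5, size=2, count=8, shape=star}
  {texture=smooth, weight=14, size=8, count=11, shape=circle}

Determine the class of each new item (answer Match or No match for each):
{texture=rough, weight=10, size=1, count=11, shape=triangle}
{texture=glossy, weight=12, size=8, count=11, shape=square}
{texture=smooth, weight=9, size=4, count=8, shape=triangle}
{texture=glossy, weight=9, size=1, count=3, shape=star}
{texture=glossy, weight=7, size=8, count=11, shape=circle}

The rule appears to be: count ≤ 5.
No match: {texture=rough, weight=10, size=1, count=11, shape=triangle}, since count = 11. No match: {texture=glossy, weight=12, size=8, count=11, shape=square}, since count = 11. No match: {texture=smooth, weight=9, size=4, count=8, shape=triangle}, since count = 8. Match: {texture=glossy, weight=9, size=1, count=3, shape=star}, since count = 3. No match: {texture=glossy, weight=7, size=8, count=11, shape=circle}, since count = 11.

No match, No match, No match, Match, No match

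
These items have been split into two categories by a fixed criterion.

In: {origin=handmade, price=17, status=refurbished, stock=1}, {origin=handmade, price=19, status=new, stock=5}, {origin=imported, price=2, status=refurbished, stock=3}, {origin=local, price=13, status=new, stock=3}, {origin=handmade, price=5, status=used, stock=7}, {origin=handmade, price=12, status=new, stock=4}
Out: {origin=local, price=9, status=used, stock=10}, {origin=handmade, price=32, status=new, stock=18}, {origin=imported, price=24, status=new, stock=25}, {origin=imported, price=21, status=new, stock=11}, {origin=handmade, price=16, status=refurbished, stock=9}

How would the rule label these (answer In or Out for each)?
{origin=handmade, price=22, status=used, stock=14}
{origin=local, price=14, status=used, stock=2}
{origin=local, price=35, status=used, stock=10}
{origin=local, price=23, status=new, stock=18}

One predicate separates the groups cleanly: stock ≤ 7.
{origin=handmade, price=22, status=used, stock=14}: stock = 14 — does not pass, so Out.
{origin=local, price=14, status=used, stock=2}: stock = 2 — matches, so In.
{origin=local, price=35, status=used, stock=10}: stock = 10 — does not pass, so Out.
{origin=local, price=23, status=new, stock=18}: stock = 18 — does not pass, so Out.

Out, In, Out, Out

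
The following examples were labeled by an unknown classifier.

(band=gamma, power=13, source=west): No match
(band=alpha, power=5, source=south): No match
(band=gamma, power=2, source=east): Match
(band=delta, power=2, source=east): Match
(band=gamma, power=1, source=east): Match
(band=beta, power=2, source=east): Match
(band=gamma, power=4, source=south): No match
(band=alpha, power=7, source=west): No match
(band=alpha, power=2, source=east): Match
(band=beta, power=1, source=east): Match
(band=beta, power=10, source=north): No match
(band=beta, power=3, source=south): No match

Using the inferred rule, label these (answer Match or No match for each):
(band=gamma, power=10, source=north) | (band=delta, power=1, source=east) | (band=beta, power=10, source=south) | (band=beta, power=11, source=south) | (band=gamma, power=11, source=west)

Rule: source is east. This holds for each 'Match' example and fails for each 'No match' one.
(band=gamma, power=10, source=north) → source is north → No match. (band=delta, power=1, source=east) → source is east → Match. (band=beta, power=10, source=south) → source is south → No match. (band=beta, power=11, source=south) → source is south → No match. (band=gamma, power=11, source=west) → source is west → No match.

No match, Match, No match, No match, No match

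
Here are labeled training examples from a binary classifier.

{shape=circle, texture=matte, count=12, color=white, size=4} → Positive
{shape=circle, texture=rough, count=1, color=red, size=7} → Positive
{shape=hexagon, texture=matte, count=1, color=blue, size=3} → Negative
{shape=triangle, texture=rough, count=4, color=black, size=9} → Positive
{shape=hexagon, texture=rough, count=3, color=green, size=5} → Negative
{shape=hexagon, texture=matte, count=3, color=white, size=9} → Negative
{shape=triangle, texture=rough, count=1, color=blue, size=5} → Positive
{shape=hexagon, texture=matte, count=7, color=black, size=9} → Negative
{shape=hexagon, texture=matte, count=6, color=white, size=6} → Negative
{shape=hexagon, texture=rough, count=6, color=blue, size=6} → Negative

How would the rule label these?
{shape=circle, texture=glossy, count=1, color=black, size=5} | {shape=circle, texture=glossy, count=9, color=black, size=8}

Positive, Positive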